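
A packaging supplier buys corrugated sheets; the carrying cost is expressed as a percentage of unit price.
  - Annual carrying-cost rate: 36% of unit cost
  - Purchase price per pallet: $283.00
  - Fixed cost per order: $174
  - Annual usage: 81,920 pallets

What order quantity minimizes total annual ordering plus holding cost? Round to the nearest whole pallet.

529 pallets

Carrying cost H = $283 × 36% = $101.8800/pallet/yr
EOQ = √(2DS/H) = √(2 × 81,920 × 174 / 101.88)
    = √(279,820.97) ≈ 528.98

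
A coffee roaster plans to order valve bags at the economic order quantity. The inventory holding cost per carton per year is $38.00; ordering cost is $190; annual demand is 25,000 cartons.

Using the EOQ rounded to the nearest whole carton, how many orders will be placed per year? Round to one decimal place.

EOQ = √(2DS/H) = √(2 × 25,000 × 190 / 38)
    = √(250,000.00) ≈ 500.00 → Q = 500
N = D/Q = 25,000/500 ≈ 50.000 orders/yr

50.0 orders per year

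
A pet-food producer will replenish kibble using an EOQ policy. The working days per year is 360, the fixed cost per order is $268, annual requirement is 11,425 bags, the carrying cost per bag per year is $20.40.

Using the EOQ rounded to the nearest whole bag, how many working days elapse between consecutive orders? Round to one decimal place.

Optimal lot size Q* = (2 × 11,425 × $268 / $20.4)^½ ≈ 547.89 → Q = 548 bags
T = Q/D × 360 days = 548/11,425 × 360 = 17.267 days

17.3 days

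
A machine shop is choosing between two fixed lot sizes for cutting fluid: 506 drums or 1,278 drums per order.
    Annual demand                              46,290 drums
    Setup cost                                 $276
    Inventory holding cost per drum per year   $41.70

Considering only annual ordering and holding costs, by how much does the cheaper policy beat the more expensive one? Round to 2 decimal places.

$844.01

Annual cost at Q: ordering D·S/Q plus holding Q·H/2.
TC(506) = (46,290/506)×276 + (506/2)×41.7 = $35,799.19
TC(1,278) = (46,290/1,278)×276 + (1,278/2)×41.7 = $36,643.20
|ΔTC| = |$35,799.19 − $36,643.20| = $844.01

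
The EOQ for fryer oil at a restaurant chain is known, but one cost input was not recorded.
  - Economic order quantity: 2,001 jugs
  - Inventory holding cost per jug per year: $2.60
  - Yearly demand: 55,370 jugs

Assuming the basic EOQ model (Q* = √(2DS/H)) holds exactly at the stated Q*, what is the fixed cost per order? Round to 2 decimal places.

From Q* = √(2DS/H) ⇒ Q*² = 2DS/H.
S = Q²H / (2D) = 2,001² × 2.6 / (2 × 55,370) = 94.0076

$94.01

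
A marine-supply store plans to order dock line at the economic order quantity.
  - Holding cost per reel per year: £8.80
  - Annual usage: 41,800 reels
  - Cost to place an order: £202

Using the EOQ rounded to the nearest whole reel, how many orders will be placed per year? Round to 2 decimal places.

Q* = √(2·D·S / H) = √(2·41,800·202 / 8.8) = √1,919,000.0 ≈ 1,385.28 → Q = 1,385
Orders per year = D/Q = 41,800 / 1,385 = 30.181

30.18 orders per year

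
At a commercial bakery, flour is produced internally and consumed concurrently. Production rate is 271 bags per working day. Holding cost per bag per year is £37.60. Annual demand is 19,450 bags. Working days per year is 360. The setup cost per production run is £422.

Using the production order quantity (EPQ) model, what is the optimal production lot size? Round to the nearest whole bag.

738 bags

d = 19,450/360 = 54.0278 bags/day;  effective holding cost H(1 − d/p) = 37.6·(1 − 54.0278/271) = 30.10390
Q* = √(2DS / H_eff) = √(2·19,450·422 / 30.10390) ≈ 738.45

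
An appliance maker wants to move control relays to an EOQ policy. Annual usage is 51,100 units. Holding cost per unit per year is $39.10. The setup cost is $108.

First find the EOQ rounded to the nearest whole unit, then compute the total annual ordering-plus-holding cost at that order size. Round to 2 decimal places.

Optimal lot size Q* = (2 × 51,100 × $108 / $39.1)^½ ≈ 531.31 → Q = 531 units
Ordering: D/Q × S = 51,100/531 × $108 = $10,393.22
Holding:  Q/2 × H = 531/2 × $39.1 = $10,381.05
Total = $10,393.22 + $10,381.05 = $20,774.27

$20,774.27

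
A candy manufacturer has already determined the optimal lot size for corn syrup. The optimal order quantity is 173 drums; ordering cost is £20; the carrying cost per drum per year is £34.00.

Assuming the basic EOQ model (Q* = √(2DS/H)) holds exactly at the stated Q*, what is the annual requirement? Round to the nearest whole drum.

From Q* = √(2DS/H) ⇒ Q*² = 2DS/H.
D = Q²H / (2S) = 173² × 34 / (2 × 20) = 25,439.65

25,440 drums per year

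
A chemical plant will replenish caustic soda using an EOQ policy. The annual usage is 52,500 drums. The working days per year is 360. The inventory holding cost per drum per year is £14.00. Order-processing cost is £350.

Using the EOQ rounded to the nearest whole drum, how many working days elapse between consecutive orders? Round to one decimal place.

11.1 days

2DS/H = 2·52,500·350/14 = 2,625,000.00
EOQ = √2,625,000.00 ≈ 1,620.19 → Q = 1,620 drums
Days between orders = 360 / (D/Q) = 360 / 32.407 ≈ 11.109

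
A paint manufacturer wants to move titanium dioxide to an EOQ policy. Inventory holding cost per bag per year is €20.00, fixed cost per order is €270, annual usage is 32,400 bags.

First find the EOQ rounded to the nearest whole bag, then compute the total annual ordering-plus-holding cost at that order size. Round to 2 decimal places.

EOQ = √(2DS/H) = √(2 × 32,400 × 270 / 20)
    = √(874,800.00) ≈ 935.31 → Q = 935 bags
Ordering: D/Q × S = 32,400/935 × €270 = €9,356.15
Holding:  Q/2 × H = 935/2 × €20 = €9,350.00
Total = €9,356.15 + €9,350.00 = €18,706.15

€18,706.15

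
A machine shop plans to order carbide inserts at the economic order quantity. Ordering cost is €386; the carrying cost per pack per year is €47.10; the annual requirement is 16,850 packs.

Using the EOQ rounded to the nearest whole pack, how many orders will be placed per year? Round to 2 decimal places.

32.03 orders per year

EOQ = √(2DS/H) = √(2 × 16,850 × 386 / 47.1)
    = √(276,182.59) ≈ 525.53 → Q = 526
N = D/Q = 16,850/526 ≈ 32.034 orders/yr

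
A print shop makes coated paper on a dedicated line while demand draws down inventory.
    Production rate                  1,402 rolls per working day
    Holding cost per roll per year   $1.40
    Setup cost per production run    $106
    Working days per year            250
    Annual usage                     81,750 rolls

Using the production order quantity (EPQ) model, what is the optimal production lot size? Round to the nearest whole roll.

d = 81,750/250 = 327.0000 rolls/day;  effective holding cost H(1 − d/p) = 1.4·(1 − 327.0000/1402) = 1.07347
Q* = √(2DS / H_eff) = √(2·81,750·106 / 1.07347) ≈ 4,018.07

4,018 rolls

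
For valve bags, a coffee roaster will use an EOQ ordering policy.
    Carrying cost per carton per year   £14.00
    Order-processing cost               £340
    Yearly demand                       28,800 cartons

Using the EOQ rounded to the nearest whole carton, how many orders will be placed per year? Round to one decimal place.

24.3 orders per year

Q* = √(2·D·S / H) = √(2·28,800·340 / 14) = √1,398,857.1 ≈ 1,182.73 → Q = 1,183
N = D/Q = 28,800/1,183 ≈ 24.345 orders/yr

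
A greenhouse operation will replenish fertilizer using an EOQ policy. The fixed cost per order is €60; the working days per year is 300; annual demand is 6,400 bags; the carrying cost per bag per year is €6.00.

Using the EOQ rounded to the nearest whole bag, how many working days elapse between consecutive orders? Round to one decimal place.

16.8 days

EOQ = √(2DS/H) = √(2 × 6,400 × 60 / 6)
    = √(128,000.00) ≈ 357.77 → Q = 358 bags
T = Q/D × 300 days = 358/6,400 × 300 = 16.781 days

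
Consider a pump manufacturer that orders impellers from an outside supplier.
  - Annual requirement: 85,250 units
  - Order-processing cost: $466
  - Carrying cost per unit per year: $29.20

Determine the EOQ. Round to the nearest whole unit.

Optimal lot size Q* = (2 × 85,250 × $466 / $29.2)^½ ≈ 1,649.54

1,650 units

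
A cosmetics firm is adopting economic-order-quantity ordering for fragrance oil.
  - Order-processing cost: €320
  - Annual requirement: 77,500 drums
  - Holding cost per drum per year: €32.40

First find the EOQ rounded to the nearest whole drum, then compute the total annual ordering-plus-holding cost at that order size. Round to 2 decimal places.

Q* = √(2·D·S / H) = √(2·77,500·320 / 32.4) = √1,530,864.2 ≈ 1,237.28 → Q = 1,237 drums
Annual ordering cost = (D/Q)·S = (77,500/1,237) × 320 = €20,048.50
Annual holding cost  = (Q/2)·H = (1,237/2) × 32.4 = €20,039.40
Total = €20,048.50 + €20,039.40 = €40,087.90

€40,087.90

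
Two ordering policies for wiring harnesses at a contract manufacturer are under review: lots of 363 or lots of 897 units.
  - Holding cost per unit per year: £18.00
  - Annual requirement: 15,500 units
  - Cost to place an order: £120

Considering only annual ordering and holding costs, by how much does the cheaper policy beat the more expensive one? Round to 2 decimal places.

£1,755.61

TC(Q) = (D/Q)S + (Q/2)H
TC(363) = (15,500/363)×120 + (363/2)×18 = £8,390.97
TC(897) = (15,500/897)×120 + (897/2)×18 = £10,146.58
Lots of 363 are cheaper by £1,755.61.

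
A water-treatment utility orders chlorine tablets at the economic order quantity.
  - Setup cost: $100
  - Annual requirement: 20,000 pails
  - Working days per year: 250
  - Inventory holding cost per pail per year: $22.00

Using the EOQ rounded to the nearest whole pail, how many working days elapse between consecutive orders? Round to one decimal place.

5.3 days

2DS/H = 2·20,000·100/22 = 181,818.18
EOQ = √181,818.18 ≈ 426.40 → Q = 426 pails
Cycle time = (working days × Q)/D = (250 × 426) / 20,000 = 5.325 days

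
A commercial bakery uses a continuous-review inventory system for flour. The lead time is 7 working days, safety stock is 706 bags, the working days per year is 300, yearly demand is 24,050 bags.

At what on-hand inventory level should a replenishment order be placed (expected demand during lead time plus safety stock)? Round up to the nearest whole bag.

1,268 bags

Daily demand d = 24,050 / 300 = 80.167 bags/day
Demand during lead time = 80.167 × 7 = 561.17
Reorder point = 561.17 + 706 = 1,267.17 → round up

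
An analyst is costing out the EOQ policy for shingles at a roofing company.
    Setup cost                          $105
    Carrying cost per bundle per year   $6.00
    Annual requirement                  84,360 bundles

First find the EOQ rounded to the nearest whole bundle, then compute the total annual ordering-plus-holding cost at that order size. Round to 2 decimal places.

2DS/H = 2·84,360·105/6 = 2,952,600.00
EOQ = √2,952,600.00 ≈ 1,718.31 → Q = 1,718 bundles
Orders/yr = 84,360/1,718 = 49.104; ordering cost = 49.104 × $105 = $5,155.88
Average inventory = 1,718/2 = 859; holding cost = 859 × $6 = $5,154.00
Total = $5,155.88 + $5,154.00 = $10,309.88

$10,309.88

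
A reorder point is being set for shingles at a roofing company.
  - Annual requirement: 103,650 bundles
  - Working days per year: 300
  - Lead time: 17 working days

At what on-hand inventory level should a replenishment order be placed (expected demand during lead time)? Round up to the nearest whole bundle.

Daily demand d = 103,650 / 300 = 345.500 bundles/day
Demand during lead time = 345.500 × 17 = 5,873.50
Reorder point = 5,873.50 → round up

5,874 bundles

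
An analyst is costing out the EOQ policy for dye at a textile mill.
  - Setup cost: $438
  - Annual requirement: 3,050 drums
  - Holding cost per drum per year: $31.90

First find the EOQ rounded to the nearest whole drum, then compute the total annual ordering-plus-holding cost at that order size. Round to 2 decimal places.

$9,232.04

Q* = √(2·D·S / H) = √(2·3,050·438 / 31.9) = √83,755.5 ≈ 289.41 → Q = 289 drums
Ordering: D/Q × S = 3,050/289 × $438 = $4,622.49
Holding:  Q/2 × H = 289/2 × $31.9 = $4,609.55
Total = $4,622.49 + $4,609.55 = $9,232.04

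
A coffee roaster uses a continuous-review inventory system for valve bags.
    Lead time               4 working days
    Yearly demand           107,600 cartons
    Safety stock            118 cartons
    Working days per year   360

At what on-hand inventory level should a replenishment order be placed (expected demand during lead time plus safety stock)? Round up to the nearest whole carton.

1,314 cartons

Daily demand d = 107,600 / 360 = 298.889 cartons/day
Demand during lead time = 298.889 × 4 = 1,195.56
Reorder point = 1,195.56 + 118 = 1,313.56 → round up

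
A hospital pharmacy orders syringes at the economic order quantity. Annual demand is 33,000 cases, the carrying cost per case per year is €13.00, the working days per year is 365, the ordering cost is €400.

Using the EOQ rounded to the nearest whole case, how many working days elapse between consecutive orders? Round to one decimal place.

2DS/H = 2·33,000·400/13 = 2,030,769.23
EOQ = √2,030,769.23 ≈ 1,425.05 → Q = 1,425 cases
Days between orders = 365 / (D/Q) = 365 / 23.158 ≈ 15.761

15.8 days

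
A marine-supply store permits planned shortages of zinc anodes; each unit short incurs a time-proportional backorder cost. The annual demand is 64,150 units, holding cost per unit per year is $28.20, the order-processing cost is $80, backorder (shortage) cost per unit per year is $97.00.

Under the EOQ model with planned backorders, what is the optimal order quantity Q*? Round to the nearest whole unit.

Q* = √(2DS/H) · √((H + b)/b)
   = √(2 × 64,150 × 80 / 28.2) · √((28.2 + 97) / 97)
   = 603.301 × 1.1361 ≈ 685.41

685 units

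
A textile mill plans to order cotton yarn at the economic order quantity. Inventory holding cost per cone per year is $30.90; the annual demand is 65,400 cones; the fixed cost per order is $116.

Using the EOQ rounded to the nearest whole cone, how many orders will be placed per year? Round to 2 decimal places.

93.30 orders per year

EOQ = √(2DS/H) = √(2 × 65,400 × 116 / 30.9)
    = √(491,029.13) ≈ 700.73 → Q = 701
Orders per year = D/Q = 65,400 / 701 = 93.295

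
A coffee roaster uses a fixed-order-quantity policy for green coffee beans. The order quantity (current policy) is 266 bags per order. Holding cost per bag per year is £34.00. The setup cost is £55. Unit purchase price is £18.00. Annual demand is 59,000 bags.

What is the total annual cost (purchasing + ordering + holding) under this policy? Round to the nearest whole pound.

£1,078,721

Annual ordering cost = (D/Q)·S = (59,000/266) × 55 = £12,199.25
Annual holding cost  = (Q/2)·H = (266/2) × 34 = £4,522.00
Purchase cost = D·C = 59,000 × 18 = £1,062,000.00
Total = £12,199.25 + £4,522.00 + £1,062,000.00 = £1,078,721.25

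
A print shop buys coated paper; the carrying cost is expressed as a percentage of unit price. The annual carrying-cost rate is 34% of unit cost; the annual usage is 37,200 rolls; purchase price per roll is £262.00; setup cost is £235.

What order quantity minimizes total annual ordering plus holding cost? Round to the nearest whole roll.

H = i·C = 0.34 × £262 = £89.0800 per roll-year
EOQ = √(2DS/H) = √(2 × 37,200 × 235 / 89.08)
    = √(196,273.01) ≈ 443.03

443 rolls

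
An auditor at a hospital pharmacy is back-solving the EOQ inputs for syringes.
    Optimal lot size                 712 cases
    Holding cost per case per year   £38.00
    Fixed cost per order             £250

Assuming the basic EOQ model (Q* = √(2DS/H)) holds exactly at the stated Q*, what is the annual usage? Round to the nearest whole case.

From Q* = √(2DS/H) ⇒ Q*² = 2DS/H.
D = Q²H / (2S) = 712² × 38 / (2 × 250) = 38,527.74

38,528 cases per year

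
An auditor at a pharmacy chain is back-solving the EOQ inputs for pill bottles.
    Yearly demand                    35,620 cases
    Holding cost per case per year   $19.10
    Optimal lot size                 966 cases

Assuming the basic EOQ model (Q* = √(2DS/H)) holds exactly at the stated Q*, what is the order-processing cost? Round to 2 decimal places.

From Q* = √(2DS/H) ⇒ Q*² = 2DS/H.
S = Q²H / (2D) = 966² × 19.1 / (2 × 35,620) = 250.1864

$250.19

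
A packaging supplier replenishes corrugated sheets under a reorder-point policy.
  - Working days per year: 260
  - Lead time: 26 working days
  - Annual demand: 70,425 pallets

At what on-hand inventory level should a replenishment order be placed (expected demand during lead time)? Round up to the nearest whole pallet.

7,043 pallets

Daily demand d = 70,425 / 260 = 270.865 pallets/day
Demand during lead time = 270.865 × 26 = 7,042.50
Reorder point = 7,042.50 → round up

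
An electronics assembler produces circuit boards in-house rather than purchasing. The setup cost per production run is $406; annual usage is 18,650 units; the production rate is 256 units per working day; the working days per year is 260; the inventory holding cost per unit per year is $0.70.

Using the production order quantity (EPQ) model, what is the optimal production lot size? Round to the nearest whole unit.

Daily demand d = 18,650/260 = 71.731; p = 256; 1 − d/p = 0.71980
EPQ = √(2DS / (H(1 − d/p)))
    = √(2 × 18,650 × 406 / (0.7 × 0.71980)) ≈ 5,482.29

5,482 units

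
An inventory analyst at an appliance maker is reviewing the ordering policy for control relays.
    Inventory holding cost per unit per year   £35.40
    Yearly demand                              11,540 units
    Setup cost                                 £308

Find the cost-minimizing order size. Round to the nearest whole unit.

448 units

2DS/H = 2·11,540·308/35.4 = 200,809.04
EOQ = √200,809.04 ≈ 448.12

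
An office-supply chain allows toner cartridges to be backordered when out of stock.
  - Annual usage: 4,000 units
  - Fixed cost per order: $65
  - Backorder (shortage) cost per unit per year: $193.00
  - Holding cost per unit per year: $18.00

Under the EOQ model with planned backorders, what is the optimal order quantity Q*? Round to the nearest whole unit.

Q* = √(2DS/H) · √((H + b)/b)
   = √(2 × 4,000 × 65 / 18) · √((18 + 193) / 193)
   = 169.967 × 1.0456 ≈ 177.72

178 units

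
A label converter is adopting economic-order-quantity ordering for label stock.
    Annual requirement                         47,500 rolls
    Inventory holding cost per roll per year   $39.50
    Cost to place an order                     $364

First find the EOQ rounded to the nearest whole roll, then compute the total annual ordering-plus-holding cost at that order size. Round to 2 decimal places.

$36,958.22

Q* = √(2·D·S / H) = √(2·47,500·364 / 39.5) = √875,443.0 ≈ 935.65 → Q = 936 rolls
Orders/yr = 47,500/936 = 50.748; ordering cost = 50.748 × $364 = $18,472.22
Average inventory = 936/2 = 468; holding cost = 468 × $39.5 = $18,486.00
Total = $18,472.22 + $18,486.00 = $36,958.22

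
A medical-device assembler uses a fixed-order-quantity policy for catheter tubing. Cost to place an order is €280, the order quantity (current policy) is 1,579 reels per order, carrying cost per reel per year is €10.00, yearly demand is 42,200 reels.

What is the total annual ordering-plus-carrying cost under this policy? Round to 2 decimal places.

€15,378.22

Ordering: D/Q × S = 42,200/1,579 × €280 = €7,483.22
Holding:  Q/2 × H = 1,579/2 × €10 = €7,895.00
Total = €7,483.22 + €7,895.00 = €15,378.22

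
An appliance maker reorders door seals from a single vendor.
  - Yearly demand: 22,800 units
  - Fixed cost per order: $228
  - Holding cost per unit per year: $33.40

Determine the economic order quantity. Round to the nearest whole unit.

558 units

EOQ = √(2DS/H) = √(2 × 22,800 × 228 / 33.4)
    = √(311,281.44) ≈ 557.93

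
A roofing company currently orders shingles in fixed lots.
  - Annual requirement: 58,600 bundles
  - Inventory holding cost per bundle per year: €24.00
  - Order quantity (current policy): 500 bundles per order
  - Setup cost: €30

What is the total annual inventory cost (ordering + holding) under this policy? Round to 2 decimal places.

€9,516.00

Orders/yr = 58,600/500 = 117.200; ordering cost = 117.200 × €30 = €3,516.00
Average inventory = 500/2 = 250; holding cost = 250 × €24 = €6,000.00
Total = €3,516.00 + €6,000.00 = €9,516.00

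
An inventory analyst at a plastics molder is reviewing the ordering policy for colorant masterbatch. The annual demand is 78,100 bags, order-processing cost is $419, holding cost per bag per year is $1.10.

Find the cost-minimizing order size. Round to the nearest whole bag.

EOQ = √(2DS/H) = √(2 × 78,100 × 419 / 1.1)
    = √(59,498,000.00) ≈ 7,713.49

7,713 bags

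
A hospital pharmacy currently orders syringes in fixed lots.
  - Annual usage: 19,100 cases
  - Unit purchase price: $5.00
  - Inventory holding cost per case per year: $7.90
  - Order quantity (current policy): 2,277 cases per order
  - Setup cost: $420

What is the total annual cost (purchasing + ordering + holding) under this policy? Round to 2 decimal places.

Annual ordering cost = (D/Q)·S = (19,100/2,277) × 420 = $3,523.06
Annual holding cost  = (Q/2)·H = (2,277/2) × 7.9 = $8,994.15
Purchase cost = D·C = 19,100 × 5 = $95,500.00
Total = $3,523.06 + $8,994.15 + $95,500.00 = $108,017.21

$108,017.21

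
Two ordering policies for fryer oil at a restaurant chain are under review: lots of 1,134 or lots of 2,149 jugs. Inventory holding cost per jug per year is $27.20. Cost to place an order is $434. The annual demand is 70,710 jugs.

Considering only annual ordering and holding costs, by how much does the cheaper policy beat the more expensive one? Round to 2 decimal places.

Annual cost at Q: ordering D·S/Q plus holding Q·H/2.
TC(1,134) = (70,710/1,134)×434 + (1,134/2)×27.2 = $42,484.25
TC(2,149) = (70,710/2,149)×434 + (2,149/2)×27.2 = $43,506.60
Cheaper: Q = 1,134.  Difference = $1,022.34

$1,022.34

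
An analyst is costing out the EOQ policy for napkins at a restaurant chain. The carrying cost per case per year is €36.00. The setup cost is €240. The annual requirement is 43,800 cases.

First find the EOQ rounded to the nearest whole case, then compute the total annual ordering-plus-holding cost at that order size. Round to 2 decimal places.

EOQ = √(2DS/H) = √(2 × 43,800 × 240 / 36)
    = √(584,000.00) ≈ 764.20 → Q = 764 cases
Ordering: D/Q × S = 43,800/764 × €240 = €13,759.16
Holding:  Q/2 × H = 764/2 × €36 = €13,752.00
Total = €13,759.16 + €13,752.00 = €27,511.16

€27,511.16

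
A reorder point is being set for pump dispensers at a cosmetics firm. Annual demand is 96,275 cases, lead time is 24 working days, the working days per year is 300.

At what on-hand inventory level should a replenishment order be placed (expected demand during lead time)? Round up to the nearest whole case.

7,702 cases

Daily demand d = 96,275 / 300 = 320.917 cases/day
Demand during lead time = 320.917 × 24 = 7,702.00
Reorder point = 7,702.00 → round up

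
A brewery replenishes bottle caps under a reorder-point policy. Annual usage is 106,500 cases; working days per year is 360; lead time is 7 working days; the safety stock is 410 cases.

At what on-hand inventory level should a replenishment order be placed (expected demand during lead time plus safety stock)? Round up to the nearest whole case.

Daily demand d = 106,500 / 360 = 295.833 cases/day
Demand during lead time = 295.833 × 7 = 2,070.83
Reorder point = 2,070.83 + 410 = 2,480.83 → round up

2,481 cases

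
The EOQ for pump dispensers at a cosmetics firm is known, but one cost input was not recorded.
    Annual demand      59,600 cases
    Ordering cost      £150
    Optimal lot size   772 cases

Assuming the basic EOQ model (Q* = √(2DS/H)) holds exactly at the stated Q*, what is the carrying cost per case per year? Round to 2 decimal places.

£30.00

EOQ relation: Q² = 2DS/H, so rearrange for the unknown.
H = 2DS / Q² = 2 × 59,600 × 150 / 772² = 30.0008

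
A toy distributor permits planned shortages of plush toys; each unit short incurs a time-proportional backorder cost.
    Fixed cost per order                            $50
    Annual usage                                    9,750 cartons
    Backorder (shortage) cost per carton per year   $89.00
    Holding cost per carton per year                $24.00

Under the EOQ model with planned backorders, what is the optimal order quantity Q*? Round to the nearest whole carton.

227 cartons

Basic EOQ = √(2·9,750·50/24) = 201.556
Backorder adjustment √((H+b)/b) = √((24+89)/89) = 1.1268
Q* = 201.556 × 1.1268 ≈ 227.11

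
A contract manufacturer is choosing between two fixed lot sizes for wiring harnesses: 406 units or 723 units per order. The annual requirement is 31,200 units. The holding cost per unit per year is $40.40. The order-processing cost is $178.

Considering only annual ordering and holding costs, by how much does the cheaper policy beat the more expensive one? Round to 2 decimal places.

$405.91

Annual cost at Q: ordering D·S/Q plus holding Q·H/2.
TC(406) = (31,200/406)×178 + (406/2)×40.4 = $21,880.02
TC(723) = (31,200/723)×178 + (723/2)×40.4 = $22,285.93
Cheaper: Q = 406.  Difference = $405.91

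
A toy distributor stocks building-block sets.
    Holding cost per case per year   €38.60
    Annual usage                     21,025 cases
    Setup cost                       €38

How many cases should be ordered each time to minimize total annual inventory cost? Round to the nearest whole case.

Q* = √(2·D·S / H) = √(2·21,025·38 / 38.6) = √41,396.4 ≈ 203.46

203 cases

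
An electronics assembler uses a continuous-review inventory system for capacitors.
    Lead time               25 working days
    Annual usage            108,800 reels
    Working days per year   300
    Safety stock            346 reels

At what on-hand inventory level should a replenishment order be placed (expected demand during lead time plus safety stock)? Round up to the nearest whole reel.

9,413 reels

Daily demand d = 108,800 / 300 = 362.667 reels/day
Demand during lead time = 362.667 × 25 = 9,066.67
Reorder point = 9,066.67 + 346 = 9,412.67 → round up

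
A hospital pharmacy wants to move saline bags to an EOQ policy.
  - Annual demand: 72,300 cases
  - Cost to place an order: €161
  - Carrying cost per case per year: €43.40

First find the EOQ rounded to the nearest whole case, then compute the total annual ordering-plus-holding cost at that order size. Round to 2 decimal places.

€31,786.45

EOQ = √(2DS/H) = √(2 × 72,300 × 161 / 43.4)
    = √(536,419.35) ≈ 732.41 → Q = 732 cases
Annual ordering cost = (D/Q)·S = (72,300/732) × 161 = €15,902.05
Annual holding cost  = (Q/2)·H = (732/2) × 43.4 = €15,884.40
Total = €15,902.05 + €15,884.40 = €31,786.45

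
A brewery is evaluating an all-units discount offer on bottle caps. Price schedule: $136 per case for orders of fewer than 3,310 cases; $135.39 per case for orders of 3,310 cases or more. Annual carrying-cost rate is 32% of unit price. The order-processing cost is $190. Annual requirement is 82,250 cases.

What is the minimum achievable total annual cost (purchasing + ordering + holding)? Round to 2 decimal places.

$11,212,251.34

H₁ = 32%×$136 = $43.5200;  H₂ = 32%×$135.39 = $43.3248
EOQ₁ = √(2×82,250×190/43.5200) = 847.45  (< 3,310, feasible at tier 1)
EOQ₂ = √(2×82,250×190/43.3248) = 849.36  (< 3,310 → use Q = 3,310 at tier-2 price)
TC(tier 1 (EOQ₁), Q≈847.5) = $11,222,881.13
TC(tier 2, Q≈3,310.0) = $11,212,251.34
Minimum at tier 2: $11,212,251.34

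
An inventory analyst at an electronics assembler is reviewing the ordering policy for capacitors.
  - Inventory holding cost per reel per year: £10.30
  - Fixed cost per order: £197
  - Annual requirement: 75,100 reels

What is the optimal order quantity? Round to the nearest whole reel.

EOQ = √(2DS/H) = √(2 × 75,100 × 197 / 10.3)
    = √(2,872,757.28) ≈ 1,694.92

1,695 reels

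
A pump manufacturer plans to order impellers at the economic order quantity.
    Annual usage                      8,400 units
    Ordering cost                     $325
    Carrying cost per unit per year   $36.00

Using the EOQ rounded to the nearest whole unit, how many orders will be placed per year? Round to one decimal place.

EOQ = √(2DS/H) = √(2 × 8,400 × 325 / 36)
    = √(151,666.67) ≈ 389.44 → Q = 389
Orders per year = D/Q = 8,400 / 389 = 21.594

21.6 orders per year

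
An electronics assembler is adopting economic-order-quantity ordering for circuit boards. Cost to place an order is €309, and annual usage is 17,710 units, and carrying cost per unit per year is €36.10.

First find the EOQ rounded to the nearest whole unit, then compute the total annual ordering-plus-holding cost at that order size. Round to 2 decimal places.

Q* = √(2·D·S / H) = √(2·17,710·309 / 36.1) = √303,179.5 ≈ 550.62 → Q = 551 units
Orders/yr = 17,710/551 = 32.142; ordering cost = 32.142 × €309 = €9,931.74
Average inventory = 551/2 = 275.5; holding cost = 275.5 × €36.1 = €9,945.55
Total = €9,931.74 + €9,945.55 = €19,877.29

€19,877.29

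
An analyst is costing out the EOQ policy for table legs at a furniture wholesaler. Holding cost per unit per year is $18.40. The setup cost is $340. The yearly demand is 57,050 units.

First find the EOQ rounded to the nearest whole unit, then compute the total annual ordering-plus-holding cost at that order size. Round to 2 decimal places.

2DS/H = 2·57,050·340/18.4 = 2,108,369.57
EOQ = √2,108,369.57 ≈ 1,452.02 → Q = 1,452 units
Ordering: D/Q × S = 57,050/1,452 × $340 = $13,358.82
Holding:  Q/2 × H = 1,452/2 × $18.4 = $13,358.40
Total = $13,358.82 + $13,358.40 = $26,717.22

$26,717.22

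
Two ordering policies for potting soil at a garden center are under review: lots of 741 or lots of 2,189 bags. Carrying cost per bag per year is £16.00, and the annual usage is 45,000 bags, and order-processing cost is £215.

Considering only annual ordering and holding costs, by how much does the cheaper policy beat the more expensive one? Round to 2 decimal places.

For each Q, cost = (D/Q)·S + (Q/2)·H.
TC(741) = (45,000/741)×215 + (741/2)×16 = £18,984.68
TC(2,189) = (45,000/2,189)×215 + (2,189/2)×16 = £21,931.83
Cheaper: Q = 741.  Difference = £2,947.15

£2,947.15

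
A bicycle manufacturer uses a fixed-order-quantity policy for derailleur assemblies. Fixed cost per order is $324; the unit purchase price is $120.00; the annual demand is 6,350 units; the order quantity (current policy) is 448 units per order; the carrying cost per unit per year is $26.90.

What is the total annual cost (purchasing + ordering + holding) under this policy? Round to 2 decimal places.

Ordering: D/Q × S = 6,350/448 × $324 = $4,592.41
Holding:  Q/2 × H = 448/2 × $26.9 = $6,025.60
Purchase cost = D·C = 6,350 × 120 = $762,000.00
Total = $4,592.41 + $6,025.60 + $762,000.00 = $772,618.01

$772,618.01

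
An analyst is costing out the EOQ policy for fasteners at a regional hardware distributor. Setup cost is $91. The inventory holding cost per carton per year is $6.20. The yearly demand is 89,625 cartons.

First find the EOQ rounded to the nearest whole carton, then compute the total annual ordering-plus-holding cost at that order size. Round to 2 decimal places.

EOQ = √(2DS/H) = √(2 × 89,625 × 91 / 6.2)
    = √(2,630,927.42) ≈ 1,622.01 → Q = 1,622 cartons
Orders/yr = 89,625/1,622 = 55.256; ordering cost = 55.256 × $91 = $5,028.28
Average inventory = 1,622/2 = 811; holding cost = 811 × $6.2 = $5,028.20
Total = $5,028.28 + $5,028.20 = $10,056.48

$10,056.48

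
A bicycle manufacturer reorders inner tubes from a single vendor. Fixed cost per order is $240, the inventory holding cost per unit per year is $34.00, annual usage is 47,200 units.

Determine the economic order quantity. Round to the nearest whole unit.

Optimal lot size Q* = (2 × 47,200 × $240 / $34)^½ ≈ 816.30

816 units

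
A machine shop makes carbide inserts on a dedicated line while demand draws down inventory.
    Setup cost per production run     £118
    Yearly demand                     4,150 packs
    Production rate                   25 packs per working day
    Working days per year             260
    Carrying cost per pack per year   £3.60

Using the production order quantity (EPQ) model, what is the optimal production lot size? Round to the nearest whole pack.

d = 4,150/260 = 15.9615 packs/day;  effective holding cost H(1 − d/p) = 3.6·(1 − 15.9615/25) = 1.30154
Q* = √(2DS / H_eff) = √(2·4,150·118 / 1.30154) ≈ 867.46

867 packs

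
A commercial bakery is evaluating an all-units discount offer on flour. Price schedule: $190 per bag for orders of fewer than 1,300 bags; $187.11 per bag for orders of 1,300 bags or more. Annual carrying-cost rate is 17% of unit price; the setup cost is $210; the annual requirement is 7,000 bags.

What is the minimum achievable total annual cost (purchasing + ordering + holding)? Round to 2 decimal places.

$1,331,576.42

H₁ = 17%×$190 = $32.3000;  H₂ = 17%×$187.11 = $31.8087
EOQ₁ = √(2×7,000×210/32.3000) = 301.70  (< 1,300, feasible at tier 1)
EOQ₂ = √(2×7,000×210/31.8087) = 304.02  (< 1,300 → use Q = 1,300 at tier-2 price)
TC(tier 1 (EOQ₁), Q≈301.7) = $1,339,744.84
TC(tier 2, Q≈1,300.0) = $1,331,576.42
Minimum at tier 2: $1,331,576.42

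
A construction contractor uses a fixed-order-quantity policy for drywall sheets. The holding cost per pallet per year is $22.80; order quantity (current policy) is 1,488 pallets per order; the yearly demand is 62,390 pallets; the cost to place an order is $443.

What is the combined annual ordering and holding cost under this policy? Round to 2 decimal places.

$35,537.64

Annual ordering cost = (D/Q)·S = (62,390/1,488) × 443 = $18,574.44
Annual holding cost  = (Q/2)·H = (1,488/2) × 22.8 = $16,963.20
Total = $18,574.44 + $16,963.20 = $35,537.64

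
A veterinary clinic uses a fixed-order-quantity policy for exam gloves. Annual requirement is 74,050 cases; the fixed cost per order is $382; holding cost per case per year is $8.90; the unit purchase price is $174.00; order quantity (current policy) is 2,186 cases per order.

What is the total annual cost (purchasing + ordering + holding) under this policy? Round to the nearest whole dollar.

$12,907,368

Annual ordering cost = (D/Q)·S = (74,050/2,186) × 382 = $12,940.12
Annual holding cost  = (Q/2)·H = (2,186/2) × 8.9 = $9,727.70
Purchase cost = D·C = 74,050 × 174 = $12,884,700.00
Total = $12,940.12 + $9,727.70 + $12,884,700.00 = $12,907,367.82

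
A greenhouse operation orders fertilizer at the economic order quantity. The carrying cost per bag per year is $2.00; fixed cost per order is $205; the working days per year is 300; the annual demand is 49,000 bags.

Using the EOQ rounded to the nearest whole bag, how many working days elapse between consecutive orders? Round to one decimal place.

EOQ = √(2DS/H) = √(2 × 49,000 × 205 / 2)
    = √(10,045,000.00) ≈ 3,169.38 → Q = 3,169 bags
Cycle time = (working days × Q)/D = (300 × 3,169) / 49,000 = 19.402 days

19.4 days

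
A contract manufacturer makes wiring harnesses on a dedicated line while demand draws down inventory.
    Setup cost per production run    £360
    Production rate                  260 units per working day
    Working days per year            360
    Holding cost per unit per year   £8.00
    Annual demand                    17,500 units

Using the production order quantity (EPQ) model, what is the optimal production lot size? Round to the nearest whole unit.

Daily demand d = 17,500/360 = 48.611; p = 260; 1 − d/p = 0.81303
EPQ = √(2DS / (H(1 − d/p)))
    = √(2 × 17,500 × 360 / (8 × 0.81303)) ≈ 1,391.83

1,392 units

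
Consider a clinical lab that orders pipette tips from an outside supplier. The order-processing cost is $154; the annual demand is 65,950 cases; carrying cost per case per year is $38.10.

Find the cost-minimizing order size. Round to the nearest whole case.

730 cases

2DS/H = 2·65,950·154/38.1 = 533,139.11
EOQ = √533,139.11 ≈ 730.16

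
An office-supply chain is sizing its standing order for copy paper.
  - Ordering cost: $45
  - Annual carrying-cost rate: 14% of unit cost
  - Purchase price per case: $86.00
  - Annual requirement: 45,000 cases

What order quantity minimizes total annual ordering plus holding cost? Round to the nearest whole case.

H = i·C = 0.14 × $86 = $12.0400 per case-year
2DS/H = 2·45,000·45/12.04 = 336,378.74
EOQ = √336,378.74 ≈ 579.98

580 cases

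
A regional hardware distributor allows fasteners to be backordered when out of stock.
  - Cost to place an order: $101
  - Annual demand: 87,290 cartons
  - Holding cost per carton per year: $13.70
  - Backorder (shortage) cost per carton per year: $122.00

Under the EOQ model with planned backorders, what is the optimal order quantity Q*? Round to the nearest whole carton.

Basic EOQ = √(2·87,290·101/13.7) = 1,134.482
Backorder adjustment √((H+b)/b) = √((13.7+122)/122) = 1.0547
Q* = 1,134.482 × 1.0547 ≈ 1,196.49

1,196 cartons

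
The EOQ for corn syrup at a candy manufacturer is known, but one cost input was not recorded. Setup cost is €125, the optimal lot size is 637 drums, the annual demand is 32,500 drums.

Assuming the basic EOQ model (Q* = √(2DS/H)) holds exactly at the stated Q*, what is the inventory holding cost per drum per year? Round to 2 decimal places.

Since Q* = (2DS/H)^½, squaring gives Q*²·H = 2DS.
H = 2DS / Q² = 2 × 32,500 × 125 / 637² = 20.0237

€20.02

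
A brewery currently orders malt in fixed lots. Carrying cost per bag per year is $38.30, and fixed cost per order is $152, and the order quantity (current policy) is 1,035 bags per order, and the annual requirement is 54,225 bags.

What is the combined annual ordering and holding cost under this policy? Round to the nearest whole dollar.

$27,784

Orders/yr = 54,225/1,035 = 52.391; ordering cost = 52.391 × $152 = $7,963.48
Average inventory = 1,035/2 = 517.5; holding cost = 517.5 × $38.3 = $19,820.25
Total = $7,963.48 + $19,820.25 = $27,783.73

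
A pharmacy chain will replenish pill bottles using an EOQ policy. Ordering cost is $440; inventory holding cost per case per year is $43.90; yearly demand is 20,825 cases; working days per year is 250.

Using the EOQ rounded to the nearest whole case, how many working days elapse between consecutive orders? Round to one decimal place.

Optimal lot size Q* = (2 × 20,825 × $440 / $43.9)^½ ≈ 646.10 → Q = 646 cases
Cycle time = (working days × Q)/D = (250 × 646) / 20,825 = 7.755 days

7.8 days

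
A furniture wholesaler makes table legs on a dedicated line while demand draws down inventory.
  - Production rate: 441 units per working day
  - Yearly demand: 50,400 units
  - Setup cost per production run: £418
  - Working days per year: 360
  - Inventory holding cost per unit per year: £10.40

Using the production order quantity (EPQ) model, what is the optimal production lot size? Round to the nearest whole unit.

Daily demand d = 50,400/360 = 140.000; p = 441; 1 − d/p = 0.68254
EPQ = √(2DS / (H(1 − d/p)))
    = √(2 × 50,400 × 418 / (10.4 × 0.68254)) ≈ 2,436.34

2,436 units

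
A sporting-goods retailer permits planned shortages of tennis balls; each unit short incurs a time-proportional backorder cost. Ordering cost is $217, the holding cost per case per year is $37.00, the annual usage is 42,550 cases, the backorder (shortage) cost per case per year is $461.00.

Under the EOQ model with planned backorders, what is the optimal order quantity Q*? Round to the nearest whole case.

Q* = √(2DS/H) · √((H + b)/b)
   = √(2 × 42,550 × 217 / 37) · √((37 + 461) / 461)
   = 706.470 × 1.0394 ≈ 734.27

734 cases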